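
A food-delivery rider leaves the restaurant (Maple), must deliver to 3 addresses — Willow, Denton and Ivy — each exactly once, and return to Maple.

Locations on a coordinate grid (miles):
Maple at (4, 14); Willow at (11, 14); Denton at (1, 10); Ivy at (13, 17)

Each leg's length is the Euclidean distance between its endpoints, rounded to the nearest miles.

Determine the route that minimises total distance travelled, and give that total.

Maple→Willow→Denton→Ivy→Maple: 7+11+14+9 = 41
Maple→Willow→Ivy→Denton→Maple: 7+4+14+5 = 30
Maple→Denton→Willow→Ivy→Maple: 5+11+4+9 = 29
The minimum is 29.
One optimal route: Maple → Denton → Willow → Ivy → Maple (or its reverse).

Minimum total distance: 29 miles.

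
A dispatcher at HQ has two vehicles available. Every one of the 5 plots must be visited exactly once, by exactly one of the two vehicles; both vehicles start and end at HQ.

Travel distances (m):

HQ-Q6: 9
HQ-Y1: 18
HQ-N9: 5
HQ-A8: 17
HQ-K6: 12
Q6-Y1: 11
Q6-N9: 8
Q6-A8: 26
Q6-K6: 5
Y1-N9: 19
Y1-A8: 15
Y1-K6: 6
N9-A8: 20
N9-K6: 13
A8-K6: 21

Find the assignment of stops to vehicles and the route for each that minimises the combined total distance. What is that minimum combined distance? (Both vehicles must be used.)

62 m — the smallest possible combined total.

Check every non-empty split of the stops between the two vehicles; for each half take its own optimal tour:
  {Q6} + {Y1, N9, A8, K6}: 18 + 56 = 74
  {Y1} + {Q6, N9, A8, K6}: 36 + 56 = 92
  {Q6, Y1} + {N9, A8, K6}: 38 + 56 = 94
  {N9} + {Q6, Y1, A8, K6}: 10 + 52 = 62
  {Q6, N9} + {Y1, A8, K6}: 22 + 50 = 72
  {Y1, N9} + {Q6, A8, K6}: 42 + 52 = 94
  … (15 splits in total)
Best: vehicle 1 HQ → N9 → HQ = 10; vehicle 2 HQ → Q6 → K6 → Y1 → A8 → HQ = 52; combined 62.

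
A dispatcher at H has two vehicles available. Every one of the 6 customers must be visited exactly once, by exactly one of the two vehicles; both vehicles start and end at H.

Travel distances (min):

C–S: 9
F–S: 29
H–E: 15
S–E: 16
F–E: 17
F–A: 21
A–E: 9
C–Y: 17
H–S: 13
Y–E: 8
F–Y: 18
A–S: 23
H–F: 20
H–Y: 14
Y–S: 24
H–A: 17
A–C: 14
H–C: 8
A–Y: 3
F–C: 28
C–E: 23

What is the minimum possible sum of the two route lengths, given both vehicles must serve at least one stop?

Try each way of splitting the stops between the two vehicles (each non-empty) and, for each split, find the best tour for each vehicle:
  {F} + {A, C, Y, S, E}: 40 + 59 = 99
  {A} + {F, C, Y, S, E}: 34 + 79 = 113
  {F, A} + {C, Y, S, E}: 58 + 55 = 113
  {C} + {F, A, Y, S, E}: 16 + 79 = 95
  {F, C} + {A, Y, S, E}: 56 + 55 = 111
  {A, C} + {F, Y, S, E}: 39 + 75 = 114
  … (31 splits in total)
  {C, S} + {F, A, Y, E}: 30 + 63 = 93  ← best
Best: vehicle 1 H → C → S → H = 30; vehicle 2 H → F → E → A → Y → H = 63; combined 93.

93 min — the smallest possible combined total.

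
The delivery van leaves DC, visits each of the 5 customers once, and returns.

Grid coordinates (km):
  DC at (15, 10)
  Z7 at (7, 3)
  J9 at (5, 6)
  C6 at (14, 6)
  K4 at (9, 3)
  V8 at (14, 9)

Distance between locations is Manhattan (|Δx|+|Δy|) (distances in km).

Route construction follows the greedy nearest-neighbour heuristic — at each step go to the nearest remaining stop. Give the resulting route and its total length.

Nearest-neighbour total = 34 km; route DC → V8 → C6 → K4 → Z7 → J9 → DC.

DC → [V8:2 / C6:5 / K4:13 / J9:14 / Z7:15] → V8 (2)
V8 → [C6:3 / K4:11 / J9:12 / Z7:13] → C6 (3)
C6 → [K4:8 / J9:9 / Z7:10] → K4 (8)
K4 → [Z7:2 / J9:7] → Z7 (2)
Z7 → [J9:5] → J9 (5)
Return J9→DC: 14.
Total = 2 + 3 + 8 + 2 + 5 + 14 = 34.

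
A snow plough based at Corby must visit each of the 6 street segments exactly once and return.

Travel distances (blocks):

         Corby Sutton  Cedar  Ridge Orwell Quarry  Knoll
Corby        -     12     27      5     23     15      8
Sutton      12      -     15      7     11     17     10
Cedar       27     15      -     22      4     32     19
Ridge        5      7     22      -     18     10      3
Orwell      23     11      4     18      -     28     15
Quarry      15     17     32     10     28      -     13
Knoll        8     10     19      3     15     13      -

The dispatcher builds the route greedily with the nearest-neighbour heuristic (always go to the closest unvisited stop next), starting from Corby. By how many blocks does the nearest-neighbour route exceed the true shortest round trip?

From Corby: Ridge=5, Knoll=8, Sutton=12, Quarry=15, Orwell=23, Cedar=27 → choose Ridge (5).
From Ridge: Knoll=3, Sutton=7, Quarry=10, Orwell=18, Cedar=22 → choose Knoll (3).
From Knoll: Sutton=10, Quarry=13, Orwell=15, Cedar=19 → choose Sutton (10).
From Sutton: Orwell=11, Cedar=15, Quarry=17 → choose Orwell (11).
From Orwell: Cedar=4, Quarry=28 → choose Cedar (4).
From Cedar: Quarry=32 → choose Quarry (32).
NN route Corby → Ridge → Knoll → Sutton → Orwell → Cedar → Quarry → Corby costs 80.
Optimal: Corby → Sutton → Cedar → Orwell → Knoll → Ridge → Quarry → Corby costs 74 (by enumerating all 360 distinct tours).
Excess = 80 − 74 = 6.

Excess over optimum: 6 blocks.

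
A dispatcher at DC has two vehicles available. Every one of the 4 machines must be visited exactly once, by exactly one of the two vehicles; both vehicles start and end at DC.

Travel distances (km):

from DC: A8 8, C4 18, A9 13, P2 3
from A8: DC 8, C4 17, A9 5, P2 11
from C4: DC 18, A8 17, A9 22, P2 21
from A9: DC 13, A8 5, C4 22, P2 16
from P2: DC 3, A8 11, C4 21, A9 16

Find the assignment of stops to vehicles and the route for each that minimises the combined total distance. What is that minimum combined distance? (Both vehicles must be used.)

Minimum combined distance: 59 km.

There are 2^3 − 1 = 7 ways to divide the 4 stops into two non-empty groups. For each, the best each vehicle can do is its own shortest tour through its group:
  {A8} + {C4, A9, P2}: 16 + 59 = 75
  {C4} + {A8, A9, P2}: 36 + 32 = 68
  {A8, C4} + {A9, P2}: 43 + 32 = 75
  {A9} + {A8, C4, P2}: 26 + 49 = 75
  {A8, A9} + {C4, P2}: 26 + 42 = 68
  {C4, A9} + {A8, P2}: 53 + 22 = 75
  … (7 splits in total)
  {A8, C4, A9} + {P2}: 53 + 6 = 59  ← best
Best: vehicle 1 DC → A8 → A9 → C4 → DC = 53; vehicle 2 DC → P2 → DC = 6; combined 59.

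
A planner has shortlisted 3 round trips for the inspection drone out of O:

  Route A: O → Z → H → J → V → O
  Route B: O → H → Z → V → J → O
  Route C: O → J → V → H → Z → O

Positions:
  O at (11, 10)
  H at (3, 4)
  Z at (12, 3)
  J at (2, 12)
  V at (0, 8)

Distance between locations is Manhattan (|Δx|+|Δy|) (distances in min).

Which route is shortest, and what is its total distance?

Shortest is Route C, total 42 min.

Route A: 8 + 10 + 9 + 6 + 13 = 46
Route B: 14 + 10 + 17 + 6 + 11 = 58
Route C: 11 + 6 + 7 + 10 + 8 = 42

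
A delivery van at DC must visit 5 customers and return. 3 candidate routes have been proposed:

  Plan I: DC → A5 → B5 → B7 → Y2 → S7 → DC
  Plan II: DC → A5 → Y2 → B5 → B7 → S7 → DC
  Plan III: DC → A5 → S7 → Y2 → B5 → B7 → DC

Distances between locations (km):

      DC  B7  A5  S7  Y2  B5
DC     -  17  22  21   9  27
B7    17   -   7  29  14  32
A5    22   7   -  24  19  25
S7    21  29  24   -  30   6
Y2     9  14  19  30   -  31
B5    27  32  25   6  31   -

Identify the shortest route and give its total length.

Shortest is Plan I, total 144 km.

Plan I: 22 + 25 + 32 + 14 + 30 + 21 = 144
Plan II: 22 + 19 + 31 + 32 + 29 + 21 = 154
Plan III: 22 + 24 + 30 + 31 + 32 + 17 = 156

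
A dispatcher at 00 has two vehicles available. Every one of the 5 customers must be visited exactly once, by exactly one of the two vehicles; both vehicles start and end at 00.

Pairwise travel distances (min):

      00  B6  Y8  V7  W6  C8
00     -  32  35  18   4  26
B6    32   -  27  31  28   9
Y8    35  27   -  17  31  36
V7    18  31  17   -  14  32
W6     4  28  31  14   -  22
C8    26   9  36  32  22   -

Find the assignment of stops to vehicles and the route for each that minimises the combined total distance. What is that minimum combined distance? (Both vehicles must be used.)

105 min — the smallest possible combined total.

Check every non-empty split of the stops between the two vehicles; for each half take its own optimal tour:
  {B6} + {Y8, V7, W6, C8}: 64 + 97 = 161
  {Y8} + {B6, V7, W6, C8}: 70 + 84 = 154
  {B6, Y8} + {V7, W6, C8}: 94 + 76 = 170
  {V7} + {B6, Y8, W6, C8}: 36 + 97 = 133
  {B6, V7} + {Y8, W6, C8}: 81 + 97 = 178
  {Y8, V7} + {B6, W6, C8}: 70 + 67 = 137
  … (15 splits in total)
  {W6} + {B6, Y8, V7, C8}: 8 + 97 = 105  ← best
Best: vehicle 1 00 → W6 → 00 = 8; vehicle 2 00 → V7 → Y8 → B6 → C8 → 00 = 97; combined 105.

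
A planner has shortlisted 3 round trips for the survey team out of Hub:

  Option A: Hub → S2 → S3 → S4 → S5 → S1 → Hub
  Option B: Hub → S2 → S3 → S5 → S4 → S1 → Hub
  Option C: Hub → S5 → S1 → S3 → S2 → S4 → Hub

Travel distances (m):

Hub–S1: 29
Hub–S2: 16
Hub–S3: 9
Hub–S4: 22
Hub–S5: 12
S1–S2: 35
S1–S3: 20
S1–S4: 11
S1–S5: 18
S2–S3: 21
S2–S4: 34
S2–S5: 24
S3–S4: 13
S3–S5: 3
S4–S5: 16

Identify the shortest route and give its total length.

96 m — Option B is the shortest.

Option A: 16 + 21 + 13 + 16 + 18 + 29 = 113
Option B: 16 + 21 + 3 + 16 + 11 + 29 = 96
Option C: 12 + 18 + 20 + 21 + 34 + 22 = 127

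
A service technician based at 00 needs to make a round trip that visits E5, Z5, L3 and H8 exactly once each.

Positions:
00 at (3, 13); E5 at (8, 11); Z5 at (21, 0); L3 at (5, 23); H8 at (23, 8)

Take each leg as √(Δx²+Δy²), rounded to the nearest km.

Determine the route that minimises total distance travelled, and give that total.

Minimum total distance: 63 km.

There are 12 distinct closed tours to check (reversals are equivalent).
00→E5→Z5→L3→H8→00: 5+17+28+23+21 = 94
00→E5→Z5→H8→L3→00: 5+17+8+23+10 = 63
00→E5→L3→Z5→H8→00: 5+12+28+8+21 = 74
00→E5→L3→H8→Z5→00: 5+12+23+8+22 = 70
00→E5→H8→Z5→L3→00: 5+15+8+28+10 = 66
00→E5→H8→L3→Z5→00: 5+15+23+28+22 = 93
00→Z5→E5→L3→H8→00: 22+17+12+23+21 = 95
00→Z5→E5→H8→L3→00: 22+17+15+23+10 = 87
00→Z5→L3→E5→H8→00: 22+28+12+15+21 = 98
00→Z5→H8→E5→L3→00: 22+8+15+12+10 = 67
00→L3→E5→Z5→H8→00: 10+12+17+8+21 = 68
00→L3→Z5→E5→H8→00: 10+28+17+15+21 = 91
The minimum is 63.
One optimal route: 00 → E5 → Z5 → H8 → L3 → 00 (or its reverse).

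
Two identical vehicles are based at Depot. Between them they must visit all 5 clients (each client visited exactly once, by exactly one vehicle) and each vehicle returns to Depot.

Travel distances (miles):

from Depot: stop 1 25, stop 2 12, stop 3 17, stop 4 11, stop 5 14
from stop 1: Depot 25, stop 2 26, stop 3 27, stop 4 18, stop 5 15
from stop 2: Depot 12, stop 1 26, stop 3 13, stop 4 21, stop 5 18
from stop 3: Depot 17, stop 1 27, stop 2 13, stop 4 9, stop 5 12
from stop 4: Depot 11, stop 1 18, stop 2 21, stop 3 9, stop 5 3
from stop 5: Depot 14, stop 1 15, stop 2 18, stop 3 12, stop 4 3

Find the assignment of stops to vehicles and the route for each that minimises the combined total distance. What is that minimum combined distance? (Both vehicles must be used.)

Minimum combined distance: 93 miles.

Try each way of splitting the stops between the two vehicles (each non-empty) and, for each split, find the best tour for each vehicle:
  {stop 1} + {stop 2, stop 3, stop 4, stop 5}: 50 + 51 = 101
  {stop 2} + {stop 1, stop 3, stop 4, stop 5}: 24 + 69 = 93
  {stop 1, stop 2} + {stop 3, stop 4, stop 5}: 63 + 43 = 106
  {stop 3} + {stop 1, stop 2, stop 4, stop 5}: 34 + 67 = 101
  {stop 1, stop 3} + {stop 2, stop 4, stop 5}: 69 + 44 = 113
  {stop 2, stop 3} + {stop 1, stop 4, stop 5}: 42 + 54 = 96
  … (15 splits in total)
Best: vehicle 1 Depot → stop 2 → Depot = 24; vehicle 2 Depot → stop 1 → stop 5 → stop 4 → stop 3 → Depot = 69; combined 93.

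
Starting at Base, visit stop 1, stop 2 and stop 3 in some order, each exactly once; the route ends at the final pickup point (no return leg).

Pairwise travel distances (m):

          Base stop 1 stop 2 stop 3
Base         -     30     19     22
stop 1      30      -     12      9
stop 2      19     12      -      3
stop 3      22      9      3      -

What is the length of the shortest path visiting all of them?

Minimum one-way distance = 31 m.

There are 3! = 6 possible orderings.
Base → stop 1 → stop 2 → stop 3: 30+12+3 = 45
Base → stop 1 → stop 3 → stop 2: 30+9+3 = 42
Base → stop 2 → stop 1 → stop 3: 19+12+9 = 40
Base → stop 2 → stop 3 → stop 1: 19+3+9 = 31
Base → stop 3 → stop 1 → stop 2: 22+9+12 = 43
Base → stop 3 → stop 2 → stop 1: 22+3+12 = 37
The minimum is 31.
One shortest path: Base → stop 2 → stop 3 → stop 1.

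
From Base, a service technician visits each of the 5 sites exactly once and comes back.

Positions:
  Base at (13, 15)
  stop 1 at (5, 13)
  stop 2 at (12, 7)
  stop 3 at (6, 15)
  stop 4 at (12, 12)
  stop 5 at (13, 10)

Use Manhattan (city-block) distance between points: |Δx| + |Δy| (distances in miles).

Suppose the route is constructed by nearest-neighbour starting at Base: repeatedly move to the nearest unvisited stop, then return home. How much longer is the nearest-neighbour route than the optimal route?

From Base: stop 4=4, stop 5=5, stop 3=7, stop 2=9, stop 1=10 → choose stop 4 (4).
From stop 4: stop 5=3, stop 2=5, stop 1=8, stop 3=9 → choose stop 5 (3).
From stop 5: stop 2=4, stop 1=11, stop 3=12 → choose stop 2 (4).
From stop 2: stop 1=13, stop 3=14 → choose stop 1 (13).
From stop 1: stop 3=3 → choose stop 3 (3).
NN route Base → stop 4 → stop 5 → stop 2 → stop 1 → stop 3 → Base costs 34.
Optimal: Base → stop 3 → stop 1 → stop 4 → stop 2 → stop 5 → Base costs 32 (by enumerating all 60 distinct tours).
Excess = 34 − 32 = 2.

The nearest-neighbour route is 2 miles longer than optimal.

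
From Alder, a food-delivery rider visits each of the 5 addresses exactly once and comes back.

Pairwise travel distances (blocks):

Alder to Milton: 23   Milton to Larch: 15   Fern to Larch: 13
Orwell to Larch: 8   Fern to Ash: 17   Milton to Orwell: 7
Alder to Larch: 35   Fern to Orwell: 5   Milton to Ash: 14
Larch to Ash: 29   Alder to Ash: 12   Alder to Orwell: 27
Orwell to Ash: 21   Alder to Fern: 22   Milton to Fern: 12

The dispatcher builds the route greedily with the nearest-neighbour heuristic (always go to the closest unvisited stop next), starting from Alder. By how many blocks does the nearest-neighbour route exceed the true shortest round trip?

Alder: Ash=12, Fern=22, Milton=23, Orwell=27, Larch=35 ⇒ Ash
Ash: Milton=14, Fern=17, Orwell=21, Larch=29 ⇒ Milton
Milton: Orwell=7, Fern=12, Larch=15 ⇒ Orwell
Orwell: Fern=5, Larch=8 ⇒ Fern
Fern: Larch=13 ⇒ Larch
NN route Alder → Ash → Milton → Orwell → Fern → Larch → Alder costs 86.
Optimal: Alder → Fern → Orwell → Larch → Milton → Ash → Alder costs 76 (by enumerating all 60 distinct tours).
Excess = 86 − 76 = 10.

Excess over optimum: 10 blocks.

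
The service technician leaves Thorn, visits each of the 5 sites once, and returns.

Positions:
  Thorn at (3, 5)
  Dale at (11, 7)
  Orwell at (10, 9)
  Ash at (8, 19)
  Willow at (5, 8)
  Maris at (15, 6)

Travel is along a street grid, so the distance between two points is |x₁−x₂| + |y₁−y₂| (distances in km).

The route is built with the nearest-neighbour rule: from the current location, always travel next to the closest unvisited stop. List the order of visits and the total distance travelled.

Total distance 58 km via the nearest-neighbour route Thorn → Willow → Orwell → Dale → Maris → Ash → Thorn.

From Thorn: distances to unvisited — Willow=5, Dale=10, Orwell=11, Maris=13, Ash=19. Nearest is Willow (5).
From Willow: distances to unvisited — Orwell=6, Dale=7, Maris=12, Ash=14. Nearest is Orwell (6).
From Orwell: distances to unvisited — Dale=3, Maris=8, Ash=12. Nearest is Dale (3).
From Dale: distances to unvisited — Maris=5, Ash=15. Nearest is Maris (5).
From Maris: distances to unvisited — Ash=20. Nearest is Ash (20).
Return Ash→Thorn: 19.
Total = 5 + 6 + 3 + 5 + 20 + 19 = 58.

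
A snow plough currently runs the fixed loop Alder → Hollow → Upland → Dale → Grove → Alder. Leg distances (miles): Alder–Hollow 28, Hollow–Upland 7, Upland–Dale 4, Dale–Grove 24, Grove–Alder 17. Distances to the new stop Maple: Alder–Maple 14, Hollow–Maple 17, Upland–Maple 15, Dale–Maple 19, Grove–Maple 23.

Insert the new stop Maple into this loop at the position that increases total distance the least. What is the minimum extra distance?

Insertion cost between consecutive stops i–j is d(i,Maple) + d(Maple,j) − d(i,j):
  between Alder and Hollow: 14 + 17 − 28 = 3
  between Hollow and Upland: 17 + 15 − 7 = 25
  between Upland and Dale: 15 + 19 − 4 = 30
  between Dale and Grove: 19 + 23 − 24 = 18
  between Grove and Alder: 23 + 14 − 17 = 20
Cheapest insertion is between Alder and Hollow, adding 3.
New total = 80 + 3 = 83.

+3 miles — insert Maple between Alder and Hollow.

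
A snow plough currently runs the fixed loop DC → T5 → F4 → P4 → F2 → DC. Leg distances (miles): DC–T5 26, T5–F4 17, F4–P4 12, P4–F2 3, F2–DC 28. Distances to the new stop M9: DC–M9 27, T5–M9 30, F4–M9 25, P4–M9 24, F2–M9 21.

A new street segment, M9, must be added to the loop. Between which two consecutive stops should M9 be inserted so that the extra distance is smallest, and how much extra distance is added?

Insertion cost between consecutive stops i–j is d(i,M9) + d(M9,j) − d(i,j):
  between DC and T5: 27 + 30 − 26 = 31
  between T5 and F4: 30 + 25 − 17 = 38
  between F4 and P4: 25 + 24 − 12 = 37
  between P4 and F2: 24 + 21 − 3 = 42
  between F2 and DC: 21 + 27 − 28 = 20
Cheapest insertion is between F2 and DC, adding 20.
New total = 86 + 20 = 106.

+20 miles — insert M9 between F2 and DC.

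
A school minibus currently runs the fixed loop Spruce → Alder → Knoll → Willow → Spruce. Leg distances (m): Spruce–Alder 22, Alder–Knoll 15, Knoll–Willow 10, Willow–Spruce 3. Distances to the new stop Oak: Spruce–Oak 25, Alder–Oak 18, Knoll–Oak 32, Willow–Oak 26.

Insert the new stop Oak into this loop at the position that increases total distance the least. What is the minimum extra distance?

+21 m — insert Oak between Spruce and Alder.

Insertion cost between consecutive stops i–j is d(i,Oak) + d(Oak,j) − d(i,j):
  between Spruce and Alder: 25 + 18 − 22 = 21
  between Alder and Knoll: 18 + 32 − 15 = 35
  between Knoll and Willow: 32 + 26 − 10 = 48
  between Willow and Spruce: 26 + 25 − 3 = 48
Cheapest insertion is between Spruce and Alder, adding 21.
New total = 50 + 21 = 71.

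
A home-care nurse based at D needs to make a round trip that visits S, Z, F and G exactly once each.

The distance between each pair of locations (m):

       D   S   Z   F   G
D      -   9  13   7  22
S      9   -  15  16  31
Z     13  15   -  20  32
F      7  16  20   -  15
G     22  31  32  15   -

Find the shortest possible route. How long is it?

There are 12 distinct closed tours to check (reversals are equivalent).
D → S → Z → F → G → D: 9+15+20+15+22 = 81
D → S → Z → G → F → D: 9+15+32+15+7 = 78
D → S → F → Z → G → D: 9+16+20+32+22 = 99
D → S → F → G → Z → D: 9+16+15+32+13 = 85
D → S → G → Z → F → D: 9+31+32+20+7 = 99
D → S → G → F → Z → D: 9+31+15+20+13 = 88
D → Z → S → F → G → D: 13+15+16+15+22 = 81
D → Z → S → G → F → D: 13+15+31+15+7 = 81
D → Z → F → S → G → D: 13+20+16+31+22 = 102
D → Z → G → S → F → D: 13+32+31+16+7 = 99
D → F → S → Z → G → D: 7+16+15+32+22 = 92
D → F → Z → S → G → D: 7+20+15+31+22 = 95
The minimum is 78.
One optimal route: D → S → Z → G → F → D (or its reverse).

Shortest round trip = 78 m.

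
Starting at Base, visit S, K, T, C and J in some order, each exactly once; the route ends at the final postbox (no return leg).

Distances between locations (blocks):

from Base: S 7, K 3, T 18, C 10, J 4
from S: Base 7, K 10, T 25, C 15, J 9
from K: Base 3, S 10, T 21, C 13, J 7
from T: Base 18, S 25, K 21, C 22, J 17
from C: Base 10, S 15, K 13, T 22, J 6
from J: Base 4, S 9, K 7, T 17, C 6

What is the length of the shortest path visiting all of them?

There are 5! = 120 possible orderings.
Base → S → K → T → C → J: 7+10+21+22+6 = 66
Base → S → K → T → J → C: 7+10+21+17+6 = 61
Base → S → K → C → T → J: 7+10+13+22+17 = 69
Base → S → K → C → J → T: 7+10+13+6+17 = 53
Base → S → K → J → T → C: 7+10+7+17+22 = 63
Base → S → K → J → C → T: 7+10+7+6+22 = 52
Base → S → T → K → C → J: 7+25+21+13+6 = 72
Base → S → T → K → J → C: 7+25+21+7+6 = 66
Base → S → T → C → K → J: 7+25+22+13+7 = 74
Base → S → T → C → J → K: 7+25+22+6+7 = 67
Base → S → T → J → K → C: 7+25+17+7+13 = 69
Base → S → T → J → C → K: 7+25+17+6+13 = 68
Base → S → C → K → T → J: 7+15+13+21+17 = 73
Base → S → C → K → J → T: 7+15+13+7+17 = 59
… (106 more)
Base → K → S → J → C → T: 3+10+9+6+22 = 50  ← best
The minimum is 50.
One shortest path: Base → K → S → J → C → T.

50 blocks — the minimum one-way total.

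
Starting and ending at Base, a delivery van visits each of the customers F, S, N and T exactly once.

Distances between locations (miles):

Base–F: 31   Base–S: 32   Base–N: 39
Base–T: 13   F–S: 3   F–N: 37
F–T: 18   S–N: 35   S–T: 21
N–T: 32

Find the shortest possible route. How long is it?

Minimum total distance: 108 miles.

Base-F-S-N-T-Base: 31+3+35+32+13 = 114
Base-F-S-T-N-Base: 31+3+21+32+39 = 126
Base-F-N-S-T-Base: 31+37+35+21+13 = 137
Base-F-N-T-S-Base: 31+37+32+21+32 = 153
Base-F-T-S-N-Base: 31+18+21+35+39 = 144
Base-F-T-N-S-Base: 31+18+32+35+32 = 148
Base-S-F-N-T-Base: 32+3+37+32+13 = 117
Base-S-F-T-N-Base: 32+3+18+32+39 = 124
Base-S-N-F-T-Base: 32+35+37+18+13 = 135
Base-S-T-F-N-Base: 32+21+18+37+39 = 147
Base-N-F-S-T-Base: 39+37+3+21+13 = 113
Base-N-S-F-T-Base: 39+35+3+18+13 = 108
The minimum is 108.
One optimal route: Base → N → S → F → T → Base (or its reverse).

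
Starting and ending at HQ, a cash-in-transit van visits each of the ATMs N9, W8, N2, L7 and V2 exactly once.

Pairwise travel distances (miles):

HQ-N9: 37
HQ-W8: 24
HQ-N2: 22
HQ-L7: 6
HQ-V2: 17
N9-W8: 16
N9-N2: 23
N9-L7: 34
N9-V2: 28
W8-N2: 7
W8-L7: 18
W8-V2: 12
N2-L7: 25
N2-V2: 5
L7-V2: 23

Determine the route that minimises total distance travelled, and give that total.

With 5 stops there are 5!/2 = 60 distinct round trips (a route and its reverse cost the same).
HQ → N9 → W8 → N2 → L7 → V2 → HQ: 37+16+7+25+23+17 = 125
HQ → N9 → W8 → N2 → V2 → L7 → HQ: 37+16+7+5+23+6 = 94
HQ → N9 → W8 → L7 → N2 → V2 → HQ: 37+16+18+25+5+17 = 118
HQ → N9 → W8 → L7 → V2 → N2 → HQ: 37+16+18+23+5+22 = 121
HQ → N9 → W8 → V2 → N2 → L7 → HQ: 37+16+12+5+25+6 = 101
HQ → N9 → W8 → V2 → L7 → N2 → HQ: 37+16+12+23+25+22 = 135
HQ → N9 → N2 → W8 → L7 → V2 → HQ: 37+23+7+18+23+17 = 125
HQ → N9 → N2 → W8 → V2 → L7 → HQ: 37+23+7+12+23+6 = 108
HQ → N9 → N2 → L7 → W8 → V2 → HQ: 37+23+25+18+12+17 = 132
HQ → N9 → N2 → L7 → V2 → W8 → HQ: 37+23+25+23+12+24 = 144
HQ → N9 → N2 → V2 → W8 → L7 → HQ: 37+23+5+12+18+6 = 101
HQ → N9 → N2 → V2 → L7 → W8 → HQ: 37+23+5+23+18+24 = 130
HQ → N9 → L7 → W8 → N2 → V2 → HQ: 37+34+18+7+5+17 = 118
HQ → N9 → L7 → W8 → V2 → N2 → HQ: 37+34+18+12+5+22 = 128
… (46 more)
HQ → L7 → N9 → W8 → N2 → V2 → HQ: 6+34+16+7+5+17 = 85  ← best
The minimum is 85.
One optimal route: HQ → L7 → N9 → W8 → N2 → V2 → HQ (or its reverse).

Minimum total distance: 85 miles.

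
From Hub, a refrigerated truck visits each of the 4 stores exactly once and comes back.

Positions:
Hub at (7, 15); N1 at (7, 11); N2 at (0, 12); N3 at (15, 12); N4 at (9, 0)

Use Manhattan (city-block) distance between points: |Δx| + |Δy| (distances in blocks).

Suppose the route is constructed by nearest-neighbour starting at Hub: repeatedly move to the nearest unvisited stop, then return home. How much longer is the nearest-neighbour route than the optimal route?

Hub: N1=4, N2=10, N3=11, N4=17 ⇒ N1
N1: N2=8, N3=9, N4=13 ⇒ N2
N2: N3=15, N4=21 ⇒ N3
N3: N4=18 ⇒ N4
NN route Hub → N1 → N2 → N3 → N4 → Hub costs 62.
Optimal: Hub → N1 → N4 → N3 → N2 → Hub costs 60 (by enumerating all 12 distinct tours).
Excess = 62 − 60 = 2.

The nearest-neighbour route is 2 blocks longer than optimal.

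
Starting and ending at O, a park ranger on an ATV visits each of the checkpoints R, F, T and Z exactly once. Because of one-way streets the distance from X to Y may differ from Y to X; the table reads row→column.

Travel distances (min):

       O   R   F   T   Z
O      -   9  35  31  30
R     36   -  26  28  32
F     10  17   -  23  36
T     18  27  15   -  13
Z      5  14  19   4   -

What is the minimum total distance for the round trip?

O → R → F → T → Z → O: 9+26+23+13+5 = 76
O → R → F → Z → T → O: 9+26+36+4+18 = 93
O → R → T → F → Z → O: 9+28+15+36+5 = 93
O → R → T → Z → F → O: 9+28+13+19+10 = 79
O → R → Z → F → T → O: 9+32+19+23+18 = 101
O → R → Z → T → F → O: 9+32+4+15+10 = 70
O → F → R → T → Z → O: 35+17+28+13+5 = 98
O → F → R → Z → T → O: 35+17+32+4+18 = 106
O → F → T → R → Z → O: 35+23+27+32+5 = 122
O → F → T → Z → R → O: 35+23+13+14+36 = 121
O → F → Z → R → T → O: 35+36+14+28+18 = 131
O → F → Z → T → R → O: 35+36+4+27+36 = 138
O → T → R → F → Z → O: 31+27+26+36+5 = 125
O → T → R → Z → F → O: 31+27+32+19+10 = 119
… (10 more)
The minimum is 70.
One optimal route: O → R → Z → T → F → O.

70 min — the shortest possible round trip.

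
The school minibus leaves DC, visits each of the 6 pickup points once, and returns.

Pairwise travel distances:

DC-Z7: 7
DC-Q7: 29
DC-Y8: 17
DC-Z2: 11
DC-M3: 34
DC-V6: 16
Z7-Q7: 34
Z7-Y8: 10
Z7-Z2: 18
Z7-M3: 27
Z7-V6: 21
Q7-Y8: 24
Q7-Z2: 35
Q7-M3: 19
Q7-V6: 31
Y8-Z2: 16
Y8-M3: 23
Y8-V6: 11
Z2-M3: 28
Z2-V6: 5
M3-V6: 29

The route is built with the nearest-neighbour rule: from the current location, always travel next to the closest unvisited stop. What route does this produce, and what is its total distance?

From DC: distances to unvisited — Z7=7, Z2=11, V6=16, Y8=17, Q7=29, M3=34. Nearest is Z7 (7).
From Z7: distances to unvisited — Y8=10, Z2=18, V6=21, M3=27, Q7=34. Nearest is Y8 (10).
From Y8: distances to unvisited — V6=11, Z2=16, M3=23, Q7=24. Nearest is V6 (11).
From V6: distances to unvisited — Z2=5, M3=29, Q7=31. Nearest is Z2 (5).
From Z2: distances to unvisited — M3=28, Q7=35. Nearest is M3 (28).
From M3: distances to unvisited — Q7=19. Nearest is Q7 (19).
Return Q7→DC: 29.
Total = 7 + 10 + 11 + 5 + 28 + 19 + 29 = 109.

Total distance 109 via the nearest-neighbour route DC → Z7 → Y8 → V6 → Z2 → M3 → Q7 → DC.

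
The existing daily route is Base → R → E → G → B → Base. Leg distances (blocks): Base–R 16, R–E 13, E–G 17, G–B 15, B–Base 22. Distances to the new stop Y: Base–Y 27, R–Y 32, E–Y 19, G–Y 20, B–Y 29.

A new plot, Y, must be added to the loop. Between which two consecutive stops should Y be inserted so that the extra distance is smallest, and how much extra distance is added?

Insertion cost between consecutive stops i–j is d(i,Y) + d(Y,j) − d(i,j):
  between Base and R: 27 + 32 − 16 = 43
  between R and E: 32 + 19 − 13 = 38
  between E and G: 19 + 20 − 17 = 22
  between G and B: 20 + 29 − 15 = 34
  between B and Base: 29 + 27 − 22 = 34
Cheapest insertion is between E and G, adding 22.
New total = 83 + 22 = 105.

Minimum extra distance: 22 blocks, inserting Y between E and G.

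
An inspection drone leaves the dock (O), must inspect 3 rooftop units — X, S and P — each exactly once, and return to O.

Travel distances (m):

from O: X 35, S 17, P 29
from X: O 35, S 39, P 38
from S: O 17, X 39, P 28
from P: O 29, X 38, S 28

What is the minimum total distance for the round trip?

There are 3 distinct closed tours to check (reversals are equivalent).
O-X-S-P-O: 35+39+28+29 = 131
O-X-P-S-O: 35+38+28+17 = 118
O-S-X-P-O: 17+39+38+29 = 123
The minimum is 118.
One optimal route: O → X → P → S → O (or its reverse).

Shortest round trip = 118 m.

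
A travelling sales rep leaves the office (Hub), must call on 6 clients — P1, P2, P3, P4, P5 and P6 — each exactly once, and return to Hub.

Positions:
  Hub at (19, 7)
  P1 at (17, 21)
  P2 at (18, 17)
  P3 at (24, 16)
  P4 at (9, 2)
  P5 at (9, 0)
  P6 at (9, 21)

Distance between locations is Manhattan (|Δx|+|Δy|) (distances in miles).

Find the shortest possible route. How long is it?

Hub-P1-P2-P3-P4-P5-P6-Hub: 16+5+7+29+2+21+24 = 104
Hub-P1-P2-P3-P4-P6-P5-Hub: 16+5+7+29+19+21+17 = 114
Hub-P1-P2-P3-P5-P4-P6-Hub: 16+5+7+31+2+19+24 = 104
Hub-P1-P2-P3-P5-P6-P4-Hub: 16+5+7+31+21+19+15 = 114
Hub-P1-P2-P3-P6-P4-P5-Hub: 16+5+7+20+19+2+17 = 86
Hub-P1-P2-P3-P6-P5-P4-Hub: 16+5+7+20+21+2+15 = 86
Hub-P1-P2-P4-P3-P5-P6-Hub: 16+5+24+29+31+21+24 = 150
Hub-P1-P2-P4-P3-P6-P5-Hub: 16+5+24+29+20+21+17 = 132
… (352 more)
Hub-P3-P2-P1-P6-P4-P5-Hub: 14+7+5+8+19+2+17 = 72  ← best
The minimum is 72.
One optimal route: Hub → P3 → P2 → P1 → P6 → P4 → P5 → Hub (or its reverse).

Shortest round trip = 72 miles.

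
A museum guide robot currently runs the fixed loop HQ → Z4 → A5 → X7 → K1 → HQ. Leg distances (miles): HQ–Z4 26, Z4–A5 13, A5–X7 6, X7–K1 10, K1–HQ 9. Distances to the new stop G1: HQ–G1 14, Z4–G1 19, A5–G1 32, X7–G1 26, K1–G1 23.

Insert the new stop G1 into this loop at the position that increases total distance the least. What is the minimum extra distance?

Adding 7 miles by placing G1 on the HQ–Z4 leg.

Insertion cost between consecutive stops i–j is d(i,G1) + d(G1,j) − d(i,j):
  between HQ and Z4: 14 + 19 − 26 = 7
  between Z4 and A5: 19 + 32 − 13 = 38
  between A5 and X7: 32 + 26 − 6 = 52
  between X7 and K1: 26 + 23 − 10 = 39
  between K1 and HQ: 23 + 14 − 9 = 28
Cheapest insertion is between HQ and Z4, adding 7.
New total = 64 + 7 = 71.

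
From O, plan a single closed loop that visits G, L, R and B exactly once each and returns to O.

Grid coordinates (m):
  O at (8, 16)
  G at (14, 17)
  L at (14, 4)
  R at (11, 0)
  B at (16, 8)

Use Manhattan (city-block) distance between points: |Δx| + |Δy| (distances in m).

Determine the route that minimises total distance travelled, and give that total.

There are 12 distinct closed tours to check (reversals are equivalent).
O→G→L→R→B→O: 7+13+7+13+16 = 56
O→G→L→B→R→O: 7+13+6+13+19 = 58
O→G→R→L→B→O: 7+20+7+6+16 = 56
O→G→R→B→L→O: 7+20+13+6+18 = 64
O→G→B→L→R→O: 7+11+6+7+19 = 50
O→G→B→R→L→O: 7+11+13+7+18 = 56
O→L→G→R→B→O: 18+13+20+13+16 = 80
O→L→G→B→R→O: 18+13+11+13+19 = 74
O→L→R→G→B→O: 18+7+20+11+16 = 72
O→L→B→G→R→O: 18+6+11+20+19 = 74
O→R→G→L→B→O: 19+20+13+6+16 = 74
O→R→L→G→B→O: 19+7+13+11+16 = 66
The minimum is 50.
One optimal route: O → G → B → L → R → O (or its reverse).

Shortest round trip = 50 m.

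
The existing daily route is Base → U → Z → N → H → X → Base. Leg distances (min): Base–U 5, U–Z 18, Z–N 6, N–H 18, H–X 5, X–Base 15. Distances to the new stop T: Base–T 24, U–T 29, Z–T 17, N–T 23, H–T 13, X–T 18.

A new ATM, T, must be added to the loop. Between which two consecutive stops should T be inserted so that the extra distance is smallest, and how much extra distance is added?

Minimum extra distance: 18 min, inserting T between N and H.

Insertion cost between consecutive stops i–j is d(i,T) + d(T,j) − d(i,j):
  between Base and U: 24 + 29 − 5 = 48
  between U and Z: 29 + 17 − 18 = 28
  between Z and N: 17 + 23 − 6 = 34
  between N and H: 23 + 13 − 18 = 18
  between H and X: 13 + 18 − 5 = 26
  between X and Base: 18 + 24 − 15 = 27
Cheapest insertion is between N and H, adding 18.
New total = 67 + 18 = 85.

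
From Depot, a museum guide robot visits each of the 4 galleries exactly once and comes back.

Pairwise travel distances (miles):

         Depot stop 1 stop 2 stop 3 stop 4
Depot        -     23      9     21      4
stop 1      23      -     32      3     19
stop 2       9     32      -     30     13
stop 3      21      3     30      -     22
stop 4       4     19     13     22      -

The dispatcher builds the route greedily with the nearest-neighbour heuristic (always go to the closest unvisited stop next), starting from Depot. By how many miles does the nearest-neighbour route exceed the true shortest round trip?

8 miles longer than the optimal tour.

From Depot: stop 4=4, stop 2=9, stop 3=21, stop 1=23 → choose stop 4 (4).
From stop 4: stop 2=13, stop 1=19, stop 3=22 → choose stop 2 (13).
From stop 2: stop 3=30, stop 1=32 → choose stop 3 (30).
From stop 3: stop 1=3 → choose stop 1 (3).
NN route Depot → stop 4 → stop 2 → stop 3 → stop 1 → Depot costs 73.
Optimal: Depot → stop 2 → stop 3 → stop 1 → stop 4 → Depot costs 65 (by enumerating all 12 distinct tours).
Excess = 73 − 65 = 8.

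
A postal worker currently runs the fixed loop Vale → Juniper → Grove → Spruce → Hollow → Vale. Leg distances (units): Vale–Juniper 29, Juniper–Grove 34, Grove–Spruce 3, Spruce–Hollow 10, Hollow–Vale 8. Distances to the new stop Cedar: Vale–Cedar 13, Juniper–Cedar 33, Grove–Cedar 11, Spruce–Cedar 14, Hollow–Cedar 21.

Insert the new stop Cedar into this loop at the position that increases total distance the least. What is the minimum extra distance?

Insertion cost between consecutive stops i–j is d(i,Cedar) + d(Cedar,j) − d(i,j):
  between Vale and Juniper: 13 + 33 − 29 = 17
  between Juniper and Grove: 33 + 11 − 34 = 10
  between Grove and Spruce: 11 + 14 − 3 = 22
  between Spruce and Hollow: 14 + 21 − 10 = 25
  between Hollow and Vale: 21 + 13 − 8 = 26
Cheapest insertion is between Juniper and Grove, adding 10.
New total = 84 + 10 = 94.

Minimum extra distance: 10, inserting Cedar between Juniper and Grove.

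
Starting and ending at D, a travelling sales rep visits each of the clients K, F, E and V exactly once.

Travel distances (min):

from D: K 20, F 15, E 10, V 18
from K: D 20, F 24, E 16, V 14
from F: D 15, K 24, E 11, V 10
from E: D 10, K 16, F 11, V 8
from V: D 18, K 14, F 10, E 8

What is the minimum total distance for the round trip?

Minimum total distance: 65 min.

With 4 stops there are 4!/2 = 12 distinct round trips (a route and its reverse cost the same).
D-K-F-E-V-D: 20+24+11+8+18 = 81
D-K-F-V-E-D: 20+24+10+8+10 = 72
D-K-E-F-V-D: 20+16+11+10+18 = 75
D-K-E-V-F-D: 20+16+8+10+15 = 69
D-K-V-F-E-D: 20+14+10+11+10 = 65
D-K-V-E-F-D: 20+14+8+11+15 = 68
D-F-K-E-V-D: 15+24+16+8+18 = 81
D-F-K-V-E-D: 15+24+14+8+10 = 71
D-F-E-K-V-D: 15+11+16+14+18 = 74
D-F-V-K-E-D: 15+10+14+16+10 = 65
D-E-K-F-V-D: 10+16+24+10+18 = 78
D-E-F-K-V-D: 10+11+24+14+18 = 77
The minimum is 65.
One optimal route: D → K → V → F → E → D (or its reverse).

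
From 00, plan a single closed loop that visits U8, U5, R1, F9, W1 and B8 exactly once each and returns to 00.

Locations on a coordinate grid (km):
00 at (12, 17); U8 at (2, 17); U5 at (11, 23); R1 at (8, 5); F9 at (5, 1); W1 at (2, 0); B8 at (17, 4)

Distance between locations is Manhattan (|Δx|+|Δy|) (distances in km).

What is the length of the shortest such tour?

Minimum total distance: 78 km.

With 6 stops there are 6!/2 = 360 distinct round trips (a route and its reverse cost the same).
00 → U8 → U5 → R1 → F9 → W1 → B8 → 00: 10+15+21+7+4+19+18 = 94
00 → U8 → U5 → R1 → F9 → B8 → W1 → 00: 10+15+21+7+15+19+27 = 114
00 → U8 → U5 → R1 → W1 → F9 → B8 → 00: 10+15+21+11+4+15+18 = 94
00 → U8 → U5 → R1 → W1 → B8 → F9 → 00: 10+15+21+11+19+15+23 = 114
00 → U8 → U5 → R1 → B8 → F9 → W1 → 00: 10+15+21+10+15+4+27 = 102
00 → U8 → U5 → R1 → B8 → W1 → F9 → 00: 10+15+21+10+19+4+23 = 102
00 → U8 → U5 → F9 → R1 → W1 → B8 → 00: 10+15+28+7+11+19+18 = 108
00 → U8 → U5 → F9 → R1 → B8 → W1 → 00: 10+15+28+7+10+19+27 = 116
… (352 more)
00 → U5 → U8 → W1 → F9 → R1 → B8 → 00: 7+15+17+4+7+10+18 = 78  ← best
The minimum is 78.
One optimal route: 00 → U5 → U8 → W1 → F9 → R1 → B8 → 00 (or its reverse).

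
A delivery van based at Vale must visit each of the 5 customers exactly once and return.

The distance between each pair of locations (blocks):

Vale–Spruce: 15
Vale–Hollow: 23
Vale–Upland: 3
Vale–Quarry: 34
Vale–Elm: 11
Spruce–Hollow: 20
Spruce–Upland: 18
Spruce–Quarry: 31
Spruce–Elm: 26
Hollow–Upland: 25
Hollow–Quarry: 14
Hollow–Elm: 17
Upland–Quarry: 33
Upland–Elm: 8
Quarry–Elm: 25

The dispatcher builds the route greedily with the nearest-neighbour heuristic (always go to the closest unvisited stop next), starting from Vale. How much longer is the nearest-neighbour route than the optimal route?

Excess over optimum: 3 blocks.

Vale: Upland=3, Elm=11, Spruce=15, Hollow=23, Quarry=34 ⇒ Upland
Upland: Elm=8, Spruce=18, Hollow=25, Quarry=33 ⇒ Elm
Elm: Hollow=17, Quarry=25, Spruce=26 ⇒ Hollow
Hollow: Quarry=14, Spruce=20 ⇒ Quarry
Quarry: Spruce=31 ⇒ Spruce
NN route Vale → Upland → Elm → Hollow → Quarry → Spruce → Vale costs 88.
Optimal: Vale → Spruce → Hollow → Quarry → Elm → Upland → Vale costs 85 (by enumerating all 60 distinct tours).
Excess = 88 − 85 = 3.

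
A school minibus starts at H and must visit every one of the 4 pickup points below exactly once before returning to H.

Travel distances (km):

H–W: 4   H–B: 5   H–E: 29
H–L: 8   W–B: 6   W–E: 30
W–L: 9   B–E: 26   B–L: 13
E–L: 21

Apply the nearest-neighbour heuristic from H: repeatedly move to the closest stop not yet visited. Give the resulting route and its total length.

At H the remaining stops are W 4, B 5, L 8, E 29; go to W.
At W the remaining stops are B 6, L 9, E 30; go to B.
At B the remaining stops are L 13, E 26; go to L.
At L the remaining stops are E 21; go to E.
Return E→H: 29.
Total = 4 + 6 + 13 + 21 + 29 = 73.

Total distance 73 km via the nearest-neighbour route H → W → B → L → E → H.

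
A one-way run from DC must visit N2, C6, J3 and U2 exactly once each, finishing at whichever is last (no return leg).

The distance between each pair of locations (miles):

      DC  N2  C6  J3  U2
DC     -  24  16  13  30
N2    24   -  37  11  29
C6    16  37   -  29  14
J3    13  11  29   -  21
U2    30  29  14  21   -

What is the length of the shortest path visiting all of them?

There are 4! = 24 possible orderings.
DC - N2 - C6 - J3 - U2: 24+37+29+21 = 111
DC - N2 - C6 - U2 - J3: 24+37+14+21 = 96
DC - N2 - J3 - C6 - U2: 24+11+29+14 = 78
DC - N2 - J3 - U2 - C6: 24+11+21+14 = 70
DC - N2 - U2 - C6 - J3: 24+29+14+29 = 96
DC - N2 - U2 - J3 - C6: 24+29+21+29 = 103
DC - C6 - N2 - J3 - U2: 16+37+11+21 = 85
DC - C6 - N2 - U2 - J3: 16+37+29+21 = 103
DC - C6 - J3 - N2 - U2: 16+29+11+29 = 85
DC - C6 - J3 - U2 - N2: 16+29+21+29 = 95
DC - C6 - U2 - N2 - J3: 16+14+29+11 = 70
DC - C6 - U2 - J3 - N2: 16+14+21+11 = 62
DC - J3 - N2 - C6 - U2: 13+11+37+14 = 75
DC - J3 - N2 - U2 - C6: 13+11+29+14 = 67
… (10 more)
The minimum is 62.
One shortest path: DC → C6 → U2 → J3 → N2.

Minimum one-way distance = 62 miles.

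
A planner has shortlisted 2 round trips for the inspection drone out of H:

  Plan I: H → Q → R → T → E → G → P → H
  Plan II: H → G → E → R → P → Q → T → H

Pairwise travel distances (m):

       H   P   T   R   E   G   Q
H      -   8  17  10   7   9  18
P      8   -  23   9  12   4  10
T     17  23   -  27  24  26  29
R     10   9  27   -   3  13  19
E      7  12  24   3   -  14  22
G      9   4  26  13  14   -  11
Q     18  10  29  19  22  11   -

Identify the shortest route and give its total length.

Plan I: 18 + 19 + 27 + 24 + 14 + 4 + 8 = 114
Plan II: 9 + 14 + 3 + 9 + 10 + 29 + 17 = 91

Shortest is Plan II, total 91 m.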